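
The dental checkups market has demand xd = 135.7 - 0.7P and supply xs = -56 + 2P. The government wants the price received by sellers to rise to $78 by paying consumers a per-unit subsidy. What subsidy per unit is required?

Required subsidy s = $27 per unit

At a seller price of 78, quantity supplied is -56 + 2·78 = 100.
Buyers absorb 100 only when they pay Pb with 135.7 − 0.7·Pb = 100, i.e. Pb = 51.
s = Ps − Pb = 78 − 51 = 27.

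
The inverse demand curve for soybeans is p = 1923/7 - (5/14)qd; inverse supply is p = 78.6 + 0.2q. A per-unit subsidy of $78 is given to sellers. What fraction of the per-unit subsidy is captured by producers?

Producer share = 14/39

Pre-subsidy: 1923/7 - (5/14)q = 78.6 + 0.2q gives q* = 352 and p* = 149.
With the subsidy, sellers receive ps = pb + 78 for each unit, where pb is the price buyers pay.
On the curves, pb = 1923/7 - (5/14)q and ps = 78.6 + 0.2q; the wedge ps − pb = 78 gives 78.6 + 0.2q − (1923/7 - (5/14)q) = 78, so q' = 492.
Then pb = 1923/7 − (5/14)·492 = 99 and ps = 78.6 + 0.2·492 = 177.
Buyers' price falls by p* − pb = 149 − 99 = 50; sellers' price rises by ps − p* = 177 − 149 = 28.
So producers capture 28/78 = 14/39 of each unit of subsidy.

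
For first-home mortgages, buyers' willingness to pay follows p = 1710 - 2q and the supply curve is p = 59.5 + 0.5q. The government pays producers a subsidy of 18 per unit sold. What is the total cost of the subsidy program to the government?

Pre-subsidy: 1710 - 2q = 59.5 + 0.5q gives q* = 660.2 and p* = 389.6.
With the subsidy, sellers receive ps = pb + 18 for each unit, where pb is the price buyers pay.
On the curves, pb = 1710 - 2q and ps = 59.5 + 0.5q; the wedge ps − pb = 18 gives 59.5 + 0.5q − (1710 - 2q) = 18, so q' = 667.4.
Then pb = 1710 − 2·667.4 = 375.2 and ps = 59.5 + 0.5·667.4 = 393.2.
Government outlay = subsidy × quantity = 18 × 667.4 = 12013.2.

Government cost = 12013.2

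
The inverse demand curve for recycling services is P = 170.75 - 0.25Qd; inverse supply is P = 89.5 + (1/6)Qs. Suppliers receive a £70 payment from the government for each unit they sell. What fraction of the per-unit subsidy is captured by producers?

Pre-subsidy: 170.75 - 0.25Q = 89.5 + (1/6)Q gives Q* = 195 and P* = 122.
With the subsidy, sellers receive Ps = Pb + 70 for each unit, where Pb is the price buyers pay.
On the curves, Pb = 170.75 - 0.25Q and Ps = 89.5 + (1/6)Q; the wedge Ps − Pb = 70 gives 89.5 + (1/6)Q − (170.75 - 0.25Q) = 70, so Q' = 363.
Then Pb = 170.75 − 0.25·363 = 80 and Ps = 89.5 + (1/6)·363 = 150.
Buyers' price falls by P* − Pb = 122 − 80 = 42; sellers' price rises by Ps − P* = 150 − 122 = 28.
So producers capture 28/70 = 0.4 of each unit of subsidy.

Producer share = 0.4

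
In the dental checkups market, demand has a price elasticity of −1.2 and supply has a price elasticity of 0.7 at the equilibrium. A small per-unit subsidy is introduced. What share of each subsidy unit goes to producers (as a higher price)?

For a small subsidy around the equilibrium, the benefit split depends on the relative slopes, which at a point are proportional to the elasticities.
Buyer share = εs/(εs + |εd|) = 0.7/(0.7 + 1.2) = 7/19; seller share = |εd|/(εs + |εd|) = 12/19.
So producers capture 12/19 of the subsidy.

Producer share = 12/19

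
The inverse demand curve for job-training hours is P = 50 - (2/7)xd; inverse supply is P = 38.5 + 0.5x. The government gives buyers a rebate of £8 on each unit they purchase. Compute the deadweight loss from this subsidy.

Pre-subsidy: 50 - (2/7)x = 38.5 + 0.5x gives x* = 161/11 and P* = 504/11.
With the rebate, buyers effectively pay Pb = Ps − 8, where Ps is the price sellers receive.
On the curves, Pb = 50 - (2/7)x and Ps = 38.5 + 0.5x; the wedge Ps − Pb = 8 gives 38.5 + 0.5x − (50 - (2/7)x) = 8, so x' = 273/11.
Then Pb = 50 − (2/7)·(273/11) = 472/11 and Ps = 38.5 + 0.5·(273/11) = 560/11.
The subsidy expands output by 273/11 − 161/11 = 112/11 past the efficient level; on those units the gap between marginal cost and willingness to pay runs from 0 up to 8.
DWL = ½ × 8 × 112/11 = 448/11.

Deadweight loss = 448/11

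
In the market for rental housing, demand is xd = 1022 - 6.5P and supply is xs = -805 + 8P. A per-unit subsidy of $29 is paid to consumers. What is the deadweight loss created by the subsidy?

Deadweight loss = $1508

Pre-subsidy: 1022 - 6.5P = -805 + 8P gives P* = 126, x* = 203.
With the rebate, buyers effectively pay Pb = Ps − 29, where Ps is the price sellers receive.
Demand in terms of Ps becomes xd = 1022 − 6.5(Ps − 29) = 1210.5 - 6.5Ps. Setting this equal to supply: 1210.5 - 6.5Ps = -805 + 8Ps, so Ps = 139.
Buyers pay Pb = 139 − 29 = 110; x' = -805 + 8·139 = 307.
The subsidy expands output by 307 − 203 = 104 past the efficient level; on those units the gap between marginal cost and willingness to pay runs from 0 up to 29.
DWL = ½ × 29 × 104 = 1508.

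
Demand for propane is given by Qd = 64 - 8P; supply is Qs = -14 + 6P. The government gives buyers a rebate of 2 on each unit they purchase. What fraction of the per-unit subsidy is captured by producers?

Pre-subsidy: 64 - 8P = -14 + 6P gives P* = 39/7, Q* = 136/7.
With the rebate, buyers effectively pay Pb = Ps − 2, where Ps is the price sellers receive.
Demand in terms of Ps becomes Qd = 64 − 8(Ps − 2) = 80 - 8Ps. Setting this equal to supply: 80 - 8Ps = -14 + 6Ps, so Ps = 47/7.
Buyers pay Pb = 47/7 − 2 = 33/7; Q' = -14 + 6·(47/7) = 184/7.
Buyers' price falls by P* − Pb = 39/7 − 33/7 = 6/7; sellers' price rises by Ps − P* = 47/7 − 39/7 = 8/7.
So producers capture (8/7)/2 = 4/7 of each unit of subsidy.

Producer share = 4/7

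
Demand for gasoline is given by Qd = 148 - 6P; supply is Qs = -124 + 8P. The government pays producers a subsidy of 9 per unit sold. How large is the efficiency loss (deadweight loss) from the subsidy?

Deadweight loss = 972/7

Pre-subsidy: 148 - 6P = -124 + 8P gives P* = 136/7, Q* = 220/7.
With the subsidy, sellers receive Ps = Pb + 9 for each unit, where Pb is the price buyers pay.
Supply in terms of Pb becomes Qs = -124 + 8(Pb + 9) = -52 + 8Pb. Setting this equal to demand: 148 - 6Pb = -52 + 8Pb, so Pb = 100/7.
Sellers receive Ps = 100/7 + 9 = 163/7; Q' = 148 − 6·(100/7) = 436/7.
The subsidy expands output by 436/7 − 220/7 = 216/7 past the efficient level; on those units the gap between marginal cost and willingness to pay runs from 0 up to 9.
DWL = ½ × 9 × 216/7 = 972/7.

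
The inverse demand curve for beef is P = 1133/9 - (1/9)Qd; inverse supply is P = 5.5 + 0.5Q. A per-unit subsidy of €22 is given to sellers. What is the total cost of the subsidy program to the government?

Pre-subsidy: 1133/9 - (1/9)Q = 5.5 + 0.5Q gives Q* = 197 and P* = 104.
With the subsidy, sellers receive Ps = Pb + 22 for each unit, where Pb is the price buyers pay.
On the curves, Pb = 1133/9 - (1/9)Q and Ps = 5.5 + 0.5Q; the wedge Ps − Pb = 22 gives 5.5 + 0.5Q − (1133/9 - (1/9)Q) = 22, so Q' = 233.
Then Pb = 1133/9 − (1/9)·233 = 100 and Ps = 5.5 + 0.5·233 = 122.
Government outlay = subsidy × quantity = 22 × 233 = 5126.

Government cost = €5126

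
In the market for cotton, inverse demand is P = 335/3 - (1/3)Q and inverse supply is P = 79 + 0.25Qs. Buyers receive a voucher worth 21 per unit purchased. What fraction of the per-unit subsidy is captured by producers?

Producer share = 3/7

Pre-subsidy: 335/3 - (1/3)Q = 79 + 0.25Q gives Q* = 56 and P* = 93.
With the rebate, buyers effectively pay Pb = Ps − 21, where Ps is the price sellers receive.
On the curves, Pb = 335/3 - (1/3)Q and Ps = 79 + 0.25Q; the wedge Ps − Pb = 21 gives 79 + 0.25Q − (335/3 - (1/3)Q) = 21, so Q' = 92.
Then Pb = 335/3 − (1/3)·92 = 81 and Ps = 79 + 0.25·92 = 102.
Buyers' price falls by P* − Pb = 93 − 81 = 12; sellers' price rises by Ps − P* = 102 − 93 = 9.
So producers capture 9/21 = 3/7 of each unit of subsidy.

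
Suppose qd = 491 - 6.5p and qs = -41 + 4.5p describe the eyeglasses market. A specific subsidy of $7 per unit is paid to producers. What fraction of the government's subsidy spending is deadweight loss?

DWL / government spending = 819/17182

Pre-subsidy: 491 - 6.5p = -41 + 4.5p gives p* = 532/11, q* = 1943/11.
With the subsidy, sellers receive ps = pb + 7 for each unit, where pb is the price buyers pay.
Supply in terms of pb becomes qs = -41 + 4.5(pb + 7) = -9.5 + 4.5pb. Setting this equal to demand: 491 - 6.5pb = -9.5 + 4.5pb, so pb = 45.5.
Sellers receive ps = 45.5 + 7 = 52.5; q' = 491 − 6.5·45.5 = 195.25.
ΔCS = ½(1943/11 + 195.25)(532/11 − 45.5) = 1030869/1936; ΔPS = ½(1943/11 + 195.25)(52.5 − 532/11) = 1489033/1936.
Government spending = 7 × 195.25 = 1366.75.
DWL = ½ × 7 × (195.25 − 1943/11) = 5733/88; fraction = (5733/88) / 1366.75 = 819/17182.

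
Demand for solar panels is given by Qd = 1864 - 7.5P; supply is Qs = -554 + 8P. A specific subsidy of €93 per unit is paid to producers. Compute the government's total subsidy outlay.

Government cost = €98022

Pre-subsidy: 1864 - 7.5P = -554 + 8P gives P* = 156, Q* = 694.
With the subsidy, sellers receive Ps = Pb + 93 for each unit, where Pb is the price buyers pay.
Supply in terms of Pb becomes Qs = -554 + 8(Pb + 93) = 190 + 8Pb. Setting this equal to demand: 1864 - 7.5Pb = 190 + 8Pb, so Pb = 108.
Sellers receive Ps = 108 + 93 = 201; Q' = 1864 − 7.5·108 = 1054.
Government outlay = subsidy × quantity = 93 × 1054 = 98022.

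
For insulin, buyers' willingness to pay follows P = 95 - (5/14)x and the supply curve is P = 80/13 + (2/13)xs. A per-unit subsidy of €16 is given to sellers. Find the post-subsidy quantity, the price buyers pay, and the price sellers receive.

x' = 19082/93; buyers pay 2020/93; sellers receive 3508/93

Pre-subsidy: 95 - (5/14)x = 80/13 + (2/13)x gives x* = 5390/31 and P* = 1020/31.
With the subsidy, sellers receive Ps = Pb + 16 for each unit, where Pb is the price buyers pay.
On the curves, Pb = 95 - (5/14)x and Ps = 80/13 + (2/13)x; the wedge Ps − Pb = 16 gives 80/13 + (2/13)x − (95 - (5/14)x) = 16, so x' = 19082/93.
Then Pb = 95 − (5/14)·(19082/93) = 2020/93 and Ps = 80/13 + (2/13)·(19082/93) = 3508/93.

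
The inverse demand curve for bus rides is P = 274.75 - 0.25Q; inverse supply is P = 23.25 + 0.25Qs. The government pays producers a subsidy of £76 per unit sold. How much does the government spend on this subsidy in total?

Government cost = £49780

Pre-subsidy: 274.75 - 0.25Q = 23.25 + 0.25Q gives Q* = 503 and P* = 149.
With the subsidy, sellers receive Ps = Pb + 76 for each unit, where Pb is the price buyers pay.
On the curves, Pb = 274.75 - 0.25Q and Ps = 23.25 + 0.25Q; the wedge Ps − Pb = 76 gives 23.25 + 0.25Q − (274.75 - 0.25Q) = 76, so Q' = 655.
Then Pb = 274.75 − 0.25·655 = 111 and Ps = 23.25 + 0.25·655 = 187.
Government outlay = subsidy × quantity = 76 × 655 = 49780.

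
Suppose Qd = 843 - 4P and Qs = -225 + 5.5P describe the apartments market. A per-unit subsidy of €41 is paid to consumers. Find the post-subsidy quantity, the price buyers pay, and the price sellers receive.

Q' = 9277/19; buyers pay 1685/19; sellers receive 2464/19

Pre-subsidy: 843 - 4P = -225 + 5.5P gives P* = 2136/19, Q* = 7473/19.
With the rebate, buyers effectively pay Pb = Ps − 41, where Ps is the price sellers receive.
Demand in terms of Ps becomes Qd = 843 − 4(Ps − 41) = 1007 - 4Ps. Setting this equal to supply: 1007 - 4Ps = -225 + 5.5Ps, so Ps = 2464/19.
Buyers pay Pb = 2464/19 − 41 = 1685/19; Q' = -225 + 5.5·(2464/19) = 9277/19.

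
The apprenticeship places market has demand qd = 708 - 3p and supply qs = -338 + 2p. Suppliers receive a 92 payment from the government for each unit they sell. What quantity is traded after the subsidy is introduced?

q' = 190.8

Pre-subsidy: 708 - 3p = -338 + 2p gives p* = 209.2, q* = 80.4.
With the subsidy, sellers receive ps = pb + 92 for each unit, where pb is the price buyers pay.
Supply in terms of pb becomes qs = -338 + 2(pb + 92) = -154 + 2pb. Setting this equal to demand: 708 - 3pb = -154 + 2pb, so pb = 172.4.
Sellers receive ps = 172.4 + 92 = 264.4; q' = 708 − 3·172.4 = 190.8.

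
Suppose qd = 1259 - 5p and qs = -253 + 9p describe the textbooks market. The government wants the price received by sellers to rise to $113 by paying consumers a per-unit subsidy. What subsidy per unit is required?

At a seller price of 113, quantity supplied is -253 + 9·113 = 764.
Buyers absorb 764 only when they pay pb with 1259 − 5·pb = 764, i.e. pb = 99.
s = ps − pb = 113 − 99 = 14.

Required subsidy s = $14 per unit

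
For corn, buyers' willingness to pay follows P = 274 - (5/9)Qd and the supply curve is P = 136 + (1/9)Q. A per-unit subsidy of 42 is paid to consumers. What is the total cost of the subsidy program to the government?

Government cost = 11340

Pre-subsidy: 274 - (5/9)Q = 136 + (1/9)Q gives Q* = 207 and P* = 159.
With the rebate, buyers effectively pay Pb = Ps − 42, where Ps is the price sellers receive.
On the curves, Pb = 274 - (5/9)Q and Ps = 136 + (1/9)Q; the wedge Ps − Pb = 42 gives 136 + (1/9)Q − (274 - (5/9)Q) = 42, so Q' = 270.
Then Pb = 274 − (5/9)·270 = 124 and Ps = 136 + (1/9)·270 = 166.
Government outlay = subsidy × quantity = 42 × 270 = 11340.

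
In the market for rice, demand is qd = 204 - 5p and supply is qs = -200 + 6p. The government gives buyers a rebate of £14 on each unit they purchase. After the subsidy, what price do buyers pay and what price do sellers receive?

Buyers pay 320/11; sellers receive 474/11

Pre-subsidy: 204 - 5p = -200 + 6p gives p* = 404/11, q* = 224/11.
With the rebate, buyers effectively pay pb = ps − 14, where ps is the price sellers receive.
Demand in terms of ps becomes qd = 204 − 5(ps − 14) = 274 - 5ps. Setting this equal to supply: 274 - 5ps = -200 + 6ps, so ps = 474/11.
Buyers pay pb = 474/11 − 14 = 320/11; q' = -200 + 6·(474/11) = 644/11.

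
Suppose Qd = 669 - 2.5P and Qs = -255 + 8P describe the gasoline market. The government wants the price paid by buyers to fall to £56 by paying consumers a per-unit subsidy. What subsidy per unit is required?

Required subsidy s = £42 per unit

At a buyer price of 56, quantity demanded is 669 − 2.5·56 = 529.
Sellers supply 529 only when they receive Ps with -255 + 8·Ps = 529, i.e. Ps = 98.
s = Ps − Pb = 98 − 56 = 42.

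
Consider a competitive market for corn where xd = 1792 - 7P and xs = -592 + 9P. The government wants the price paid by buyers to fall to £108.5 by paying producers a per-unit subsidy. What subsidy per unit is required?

At a buyer price of 108.5, quantity demanded is 1792 − 7·108.5 = 1032.5.
Sellers supply 1032.5 only when they receive Ps with -592 + 9·Ps = 1032.5, i.e. Ps = 180.5.
s = Ps − Pb = 180.5 − 108.5 = 72.

Required subsidy s = £72 per unit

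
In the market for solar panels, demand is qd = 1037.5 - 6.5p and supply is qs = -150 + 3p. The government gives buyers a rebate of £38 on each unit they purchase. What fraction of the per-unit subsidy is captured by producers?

Producer share = 13/19

Pre-subsidy: 1037.5 - 6.5p = -150 + 3p gives p* = 125, q* = 225.
With the rebate, buyers effectively pay pb = ps − 38, where ps is the price sellers receive.
Demand in terms of ps becomes qd = 1037.5 − 6.5(ps − 38) = 1284.5 - 6.5ps. Setting this equal to supply: 1284.5 - 6.5ps = -150 + 3ps, so ps = 151.
Buyers pay pb = 151 − 38 = 113; q' = -150 + 3·151 = 303.
Buyers' price falls by p* − pb = 125 − 113 = 12; sellers' price rises by ps − p* = 151 − 125 = 26.
So producers capture 26/38 = 13/19 of each unit of subsidy.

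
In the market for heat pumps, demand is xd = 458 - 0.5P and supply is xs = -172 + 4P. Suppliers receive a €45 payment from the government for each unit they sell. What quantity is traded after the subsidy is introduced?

Pre-subsidy: 458 - 0.5P = -172 + 4P gives P* = 140, x* = 388.
With the subsidy, sellers receive Ps = Pb + 45 for each unit, where Pb is the price buyers pay.
Supply in terms of Pb becomes xs = -172 + 4(Pb + 45) = 8 + 4Pb. Setting this equal to demand: 458 - 0.5Pb = 8 + 4Pb, so Pb = 100.
Sellers receive Ps = 100 + 45 = 145; x' = 458 − 0.5·100 = 408.

x' = 408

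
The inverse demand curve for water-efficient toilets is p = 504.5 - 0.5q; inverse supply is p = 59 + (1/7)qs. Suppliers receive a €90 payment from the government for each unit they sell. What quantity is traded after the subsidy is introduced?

q' = 833

Pre-subsidy: 504.5 - 0.5q = 59 + (1/7)q gives q* = 693 and p* = 158.
With the subsidy, sellers receive ps = pb + 90 for each unit, where pb is the price buyers pay.
On the curves, pb = 504.5 - 0.5q and ps = 59 + (1/7)q; the wedge ps − pb = 90 gives 59 + (1/7)q − (504.5 - 0.5q) = 90, so q' = 833.
Then pb = 504.5 − 0.5·833 = 88 and ps = 59 + (1/7)·833 = 178.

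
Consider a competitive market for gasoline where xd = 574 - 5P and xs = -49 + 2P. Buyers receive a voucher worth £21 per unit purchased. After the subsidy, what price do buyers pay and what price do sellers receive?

Buyers pay £83; sellers receive £104

Pre-subsidy: 574 - 5P = -49 + 2P gives P* = 89, x* = 129.
With the rebate, buyers effectively pay Pb = Ps − 21, where Ps is the price sellers receive.
Demand in terms of Ps becomes xd = 574 − 5(Ps − 21) = 679 - 5Ps. Setting this equal to supply: 679 - 5Ps = -49 + 2Ps, so Ps = 104.
Buyers pay Pb = 104 − 21 = 83; x' = -49 + 2·104 = 159.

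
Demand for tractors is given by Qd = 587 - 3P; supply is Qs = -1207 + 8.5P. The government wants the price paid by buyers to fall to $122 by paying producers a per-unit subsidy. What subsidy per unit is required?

Required subsidy s = $46 per unit

At a buyer price of 122, quantity demanded is 587 − 3·122 = 221.
Sellers supply 221 only when they receive Ps with -1207 + 8.5·Ps = 221, i.e. Ps = 168.
s = Ps − Pb = 168 − 122 = 46.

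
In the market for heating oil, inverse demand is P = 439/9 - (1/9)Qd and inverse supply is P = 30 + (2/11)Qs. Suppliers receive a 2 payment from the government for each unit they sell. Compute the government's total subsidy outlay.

Government cost = 4114/29

Pre-subsidy: 439/9 - (1/9)Q = 30 + (2/11)Q gives Q* = 1859/29 and P* = 1208/29.
With the subsidy, sellers receive Ps = Pb + 2 for each unit, where Pb is the price buyers pay.
On the curves, Pb = 439/9 - (1/9)Q and Ps = 30 + (2/11)Q; the wedge Ps − Pb = 2 gives 30 + (2/11)Q − (439/9 - (1/9)Q) = 2, so Q' = 2057/29.
Then Pb = 439/9 − (1/9)·(2057/29) = 1186/29 and Ps = 30 + (2/11)·(2057/29) = 1244/29.
Government outlay = subsidy × quantity = 2 × 2057/29 = 4114/29.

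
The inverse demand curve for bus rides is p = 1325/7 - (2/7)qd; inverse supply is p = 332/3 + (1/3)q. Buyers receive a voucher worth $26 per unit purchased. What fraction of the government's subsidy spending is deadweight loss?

DWL / government spending = 21/169

Pre-subsidy: 1325/7 - (2/7)q = 332/3 + (1/3)q gives q* = 127 and p* = 153.
With the rebate, buyers effectively pay pb = ps − 26, where ps is the price sellers receive.
On the curves, pb = 1325/7 - (2/7)q and ps = 332/3 + (1/3)q; the wedge ps − pb = 26 gives 332/3 + (1/3)q − (1325/7 - (2/7)q) = 26, so q' = 169.
Then pb = 1325/7 − (2/7)·169 = 141 and ps = 332/3 + (1/3)·169 = 167.
ΔCS = ½(127 + 169)(153 − 141) = 1776; ΔPS = ½(127 + 169)(167 − 153) = 2072.
Government spending = 26 × 169 = 4394.
DWL = ½ × 26 × (169 − 127) = 546; fraction = 546 / 4394 = 21/169.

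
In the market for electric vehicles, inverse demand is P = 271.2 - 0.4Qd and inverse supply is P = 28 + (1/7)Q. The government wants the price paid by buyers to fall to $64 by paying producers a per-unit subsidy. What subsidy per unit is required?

Required subsidy s = $38 per unit

At a buyer price of 64, quantity demanded is 678 − 2.5·64 = 518.
Sellers supply 518 only when they receive Ps = 28 + (1/7)·518 = 102.
s = Ps − Pb = 102 − 64 = 38.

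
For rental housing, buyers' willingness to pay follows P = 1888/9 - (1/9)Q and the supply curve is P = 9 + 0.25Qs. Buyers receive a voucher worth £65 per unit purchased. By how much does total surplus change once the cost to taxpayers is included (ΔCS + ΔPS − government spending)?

Net change in total surplus = -£5850

Pre-subsidy: 1888/9 - (1/9)Q = 9 + 0.25Q gives Q* = 556 and P* = 148.
With the rebate, buyers effectively pay Pb = Ps − 65, where Ps is the price sellers receive.
On the curves, Pb = 1888/9 - (1/9)Q and Ps = 9 + 0.25Q; the wedge Ps − Pb = 65 gives 9 + 0.25Q − (1888/9 - (1/9)Q) = 65, so Q' = 736.
Then Pb = 1888/9 − (1/9)·736 = 128 and Ps = 9 + 0.25·736 = 193.
ΔCS = ½(556 + 736)(148 − 128) = 12920; ΔPS = ½(556 + 736)(193 − 148) = 29070.
Government spending = 65 × 736 = 47840.
Net change = 12920 + 29070 − 47840 = -5850. The loss equals the DWL triangle ½·65·180.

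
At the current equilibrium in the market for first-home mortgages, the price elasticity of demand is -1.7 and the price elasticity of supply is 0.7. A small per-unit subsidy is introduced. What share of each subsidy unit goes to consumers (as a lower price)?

For a small subsidy around the equilibrium, the benefit split depends on the relative slopes, which at a point are proportional to the elasticities.
Buyer share = εs/(εs + |εd|) = 0.7/(0.7 + 1.7) = 7/24; seller share = |εd|/(εs + |εd|) = 17/24.

Consumer share = 7/24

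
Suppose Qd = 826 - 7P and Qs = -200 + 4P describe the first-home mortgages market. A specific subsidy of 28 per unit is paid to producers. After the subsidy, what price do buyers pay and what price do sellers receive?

Pre-subsidy: 826 - 7P = -200 + 4P gives P* = 1026/11, Q* = 1904/11.
With the subsidy, sellers receive Ps = Pb + 28 for each unit, where Pb is the price buyers pay.
Supply in terms of Pb becomes Qs = -200 + 4(Pb + 28) = -88 + 4Pb. Setting this equal to demand: 826 - 7Pb = -88 + 4Pb, so Pb = 914/11.
Sellers receive Ps = 914/11 + 28 = 1222/11; Q' = 826 − 7·(914/11) = 2688/11.

Buyers pay 914/11; sellers receive 1222/11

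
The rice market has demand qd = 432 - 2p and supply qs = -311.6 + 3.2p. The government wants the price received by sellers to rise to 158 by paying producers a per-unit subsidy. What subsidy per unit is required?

Required subsidy s = 39 per unit

At a seller price of 158, quantity supplied is -311.6 + 3.2·158 = 194.
Buyers absorb 194 only when they pay pb with 432 − 2·pb = 194, i.e. pb = 119.
s = ps − pb = 158 − 119 = 39.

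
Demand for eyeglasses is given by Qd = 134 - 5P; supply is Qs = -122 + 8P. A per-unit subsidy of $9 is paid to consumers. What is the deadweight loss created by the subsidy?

Deadweight loss = 1620/13

Pre-subsidy: 134 - 5P = -122 + 8P gives P* = 256/13, Q* = 462/13.
With the rebate, buyers effectively pay Pb = Ps − 9, where Ps is the price sellers receive.
Demand in terms of Ps becomes Qd = 134 − 5(Ps − 9) = 179 - 5Ps. Setting this equal to supply: 179 - 5Ps = -122 + 8Ps, so Ps = 301/13.
Buyers pay Pb = 301/13 − 9 = 184/13; Q' = -122 + 8·(301/13) = 822/13.
The subsidy expands output by 822/13 − 462/13 = 360/13 past the efficient level; on those units the gap between marginal cost and willingness to pay runs from 0 up to 9.
DWL = ½ × 9 × 360/13 = 1620/13.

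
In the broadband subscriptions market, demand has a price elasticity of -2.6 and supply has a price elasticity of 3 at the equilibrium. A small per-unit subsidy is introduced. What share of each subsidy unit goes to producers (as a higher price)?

Producer share = 13/28

For a small subsidy around the equilibrium, the benefit split depends on the relative slopes, which at a point are proportional to the elasticities.
Buyer share = εs/(εs + |εd|) = 3/(3 + 2.6) = 15/28; seller share = |εd|/(εs + |εd|) = 13/28.
So producers capture 13/28 of the subsidy.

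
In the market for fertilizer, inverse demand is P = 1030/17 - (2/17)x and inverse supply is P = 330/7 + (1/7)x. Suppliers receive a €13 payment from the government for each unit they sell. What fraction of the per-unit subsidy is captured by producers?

Producer share = 17/31

Pre-subsidy: 1030/17 - (2/17)x = 330/7 + (1/7)x gives x* = 1600/31 and P* = 1690/31.
With the subsidy, sellers receive Ps = Pb + 13 for each unit, where Pb is the price buyers pay.
On the curves, Pb = 1030/17 - (2/17)x and Ps = 330/7 + (1/7)x; the wedge Ps − Pb = 13 gives 330/7 + (1/7)x − (1030/17 - (2/17)x) = 13, so x' = 3147/31.
Then Pb = 1030/17 − (2/17)·(3147/31) = 1508/31 and Ps = 330/7 + (1/7)·(3147/31) = 1911/31.
Buyers' price falls by P* − Pb = 1690/31 − 1508/31 = 182/31; sellers' price rises by Ps − P* = 1911/31 − 1690/31 = 221/31.
So producers capture (221/31)/13 = 17/31 of each unit of subsidy.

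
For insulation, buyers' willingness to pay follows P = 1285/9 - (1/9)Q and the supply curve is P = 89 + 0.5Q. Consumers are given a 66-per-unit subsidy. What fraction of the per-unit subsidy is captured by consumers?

Consumer share = 2/11

Pre-subsidy: 1285/9 - (1/9)Q = 89 + 0.5Q gives Q* = 88 and P* = 133.
With the rebate, buyers effectively pay Pb = Ps − 66, where Ps is the price sellers receive.
On the curves, Pb = 1285/9 - (1/9)Q and Ps = 89 + 0.5Q; the wedge Ps − Pb = 66 gives 89 + 0.5Q − (1285/9 - (1/9)Q) = 66, so Q' = 196.
Then Pb = 1285/9 − (1/9)·196 = 121 and Ps = 89 + 0.5·196 = 187.
Buyers' price falls by P* − Pb = 133 − 121 = 12; sellers' price rises by Ps − P* = 187 − 133 = 54.
So consumers capture 12/66 = 2/11 of each unit of subsidy.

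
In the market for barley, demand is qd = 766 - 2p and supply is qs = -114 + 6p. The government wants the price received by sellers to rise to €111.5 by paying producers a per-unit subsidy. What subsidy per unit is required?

At a seller price of 111.5, quantity supplied is -114 + 6·111.5 = 555.
Buyers absorb 555 only when they pay pb with 766 − 2·pb = 555, i.e. pb = 105.5.
s = ps − pb = 111.5 − 105.5 = 6.

Required subsidy s = €6 per unit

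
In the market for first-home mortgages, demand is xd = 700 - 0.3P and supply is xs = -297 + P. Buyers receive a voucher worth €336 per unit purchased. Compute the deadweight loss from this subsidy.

Pre-subsidy: 700 - 0.3P = -297 + P gives P* = 9970/13, x* = 6109/13.
With the rebate, buyers effectively pay Pb = Ps − 336, where Ps is the price sellers receive.
Demand in terms of Ps becomes xd = 700 − 0.3(Ps − 336) = 800.8 - 0.3Ps. Setting this equal to supply: 800.8 - 0.3Ps = -297 + Ps, so Ps = 10978/13.
Buyers pay Pb = 10978/13 − 336 = 6610/13; x' = -297 + 1·(10978/13) = 7117/13.
The subsidy expands output by 7117/13 − 6109/13 = 1008/13 past the efficient level; on those units the gap between marginal cost and willingness to pay runs from 0 up to 336.
DWL = ½ × 336 × 1008/13 = 169344/13.

Deadweight loss = 169344/13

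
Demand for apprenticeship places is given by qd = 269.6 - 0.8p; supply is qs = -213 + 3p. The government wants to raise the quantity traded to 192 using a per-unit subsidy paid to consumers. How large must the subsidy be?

At q = 192, invert demand for the buyer price: pb = (269.6 − 192)/0.8 = 97; invert supply for the seller price: ps = (192 − (-213))/3 = 135.
The subsidy must fill the gap: s = ps − pb = 135 − 97 = 38.

Required subsidy s = 38 per unit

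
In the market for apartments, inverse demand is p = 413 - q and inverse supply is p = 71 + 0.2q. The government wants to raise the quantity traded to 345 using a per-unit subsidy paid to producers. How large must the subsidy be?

Required subsidy s = 72 per unit

At q = 345, from the demand curve buyers pay pb = 413 − 1·345 = 68; from the supply curve sellers need ps = 71 + 0.2·345 = 140.
The subsidy must fill the gap: s = ps − pb = 140 − 68 = 72.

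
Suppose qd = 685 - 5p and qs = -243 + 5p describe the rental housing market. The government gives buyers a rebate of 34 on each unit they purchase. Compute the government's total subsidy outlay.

Government cost = 10404

Pre-subsidy: 685 - 5p = -243 + 5p gives p* = 92.8, q* = 221.
With the rebate, buyers effectively pay pb = ps − 34, where ps is the price sellers receive.
Demand in terms of ps becomes qd = 685 − 5(ps − 34) = 855 - 5ps. Setting this equal to supply: 855 - 5ps = -243 + 5ps, so ps = 109.8.
Buyers pay pb = 109.8 − 34 = 75.8; q' = -243 + 5·109.8 = 306.
Government outlay = subsidy × quantity = 34 × 306 = 10404.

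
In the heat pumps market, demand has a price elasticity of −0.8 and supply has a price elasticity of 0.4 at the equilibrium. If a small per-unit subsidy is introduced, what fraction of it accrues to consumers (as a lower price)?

For a small subsidy around the equilibrium, the benefit split depends on the relative slopes, which at a point are proportional to the elasticities.
Buyer share = εs/(εs + |εd|) = 0.4/(0.4 + 0.8) = 1/3; seller share = |εd|/(εs + |εd|) = 2/3.

Consumer share = 1/3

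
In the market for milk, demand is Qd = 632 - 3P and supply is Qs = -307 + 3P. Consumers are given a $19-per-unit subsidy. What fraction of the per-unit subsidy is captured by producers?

Producer share = 0.5

Pre-subsidy: 632 - 3P = -307 + 3P gives P* = 156.5, Q* = 162.5.
With the rebate, buyers effectively pay Pb = Ps − 19, where Ps is the price sellers receive.
Demand in terms of Ps becomes Qd = 632 − 3(Ps − 19) = 689 - 3Ps. Setting this equal to supply: 689 - 3Ps = -307 + 3Ps, so Ps = 166.
Buyers pay Pb = 166 − 19 = 147; Q' = -307 + 3·166 = 191.
Buyers' price falls by P* − Pb = 156.5 − 147 = 9.5; sellers' price rises by Ps − P* = 166 − 156.5 = 9.5.
So producers capture 9.5/19 = 0.5 of each unit of subsidy.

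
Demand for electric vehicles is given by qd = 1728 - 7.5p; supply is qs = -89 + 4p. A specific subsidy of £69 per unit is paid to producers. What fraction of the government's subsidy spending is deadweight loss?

DWL / government spending = 30/241

Pre-subsidy: 1728 - 7.5p = -89 + 4p gives p* = 158, q* = 543.
With the subsidy, sellers receive ps = pb + 69 for each unit, where pb is the price buyers pay.
Supply in terms of pb becomes qs = -89 + 4(pb + 69) = 187 + 4pb. Setting this equal to demand: 1728 - 7.5pb = 187 + 4pb, so pb = 134.
Sellers receive ps = 134 + 69 = 203; q' = 1728 − 7.5·134 = 723.
ΔCS = ½(543 + 723)(158 − 134) = 15192; ΔPS = ½(543 + 723)(203 − 158) = 28485.
Government spending = 69 × 723 = 49887.
DWL = ½ × 69 × (723 − 543) = 6210; fraction = 6210 / 49887 = 30/241.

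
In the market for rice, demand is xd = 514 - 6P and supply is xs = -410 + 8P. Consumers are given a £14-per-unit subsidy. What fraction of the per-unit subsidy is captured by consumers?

Consumer share = 4/7

Pre-subsidy: 514 - 6P = -410 + 8P gives P* = 66, x* = 118.
With the rebate, buyers effectively pay Pb = Ps − 14, where Ps is the price sellers receive.
Demand in terms of Ps becomes xd = 514 − 6(Ps − 14) = 598 - 6Ps. Setting this equal to supply: 598 - 6Ps = -410 + 8Ps, so Ps = 72.
Buyers pay Pb = 72 − 14 = 58; x' = -410 + 8·72 = 166.
Buyers' price falls by P* − Pb = 66 − 58 = 8; sellers' price rises by Ps − P* = 72 − 66 = 6.
So consumers capture 8/14 = 4/7 of each unit of subsidy.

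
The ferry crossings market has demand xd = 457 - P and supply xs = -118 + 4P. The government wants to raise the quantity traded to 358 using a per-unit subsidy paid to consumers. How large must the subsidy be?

Required subsidy s = 20 per unit

At x = 358, invert demand for the buyer price: Pb = (457 − 358)/1 = 99; invert supply for the seller price: Ps = (358 − (-118))/4 = 119.
The subsidy must fill the gap: s = Ps − Pb = 119 − 99 = 20.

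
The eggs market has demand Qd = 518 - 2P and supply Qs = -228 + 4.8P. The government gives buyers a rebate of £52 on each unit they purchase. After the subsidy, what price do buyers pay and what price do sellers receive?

Buyers pay £73; sellers receive £125

Pre-subsidy: 518 - 2P = -228 + 4.8P gives P* = 1865/17, Q* = 5076/17.
With the rebate, buyers effectively pay Pb = Ps − 52, where Ps is the price sellers receive.
Demand in terms of Ps becomes Qd = 518 − 2(Ps − 52) = 622 - 2Ps. Setting this equal to supply: 622 - 2Ps = -228 + 4.8Ps, so Ps = 125.
Buyers pay Pb = 125 − 52 = 73; Q' = -228 + 4.8·125 = 372.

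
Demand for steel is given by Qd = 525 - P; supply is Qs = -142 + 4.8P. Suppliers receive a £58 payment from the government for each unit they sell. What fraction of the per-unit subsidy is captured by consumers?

Consumer share = 24/29

Pre-subsidy: 525 - P = -142 + 4.8P gives P* = 115, Q* = 410.
With the subsidy, sellers receive Ps = Pb + 58 for each unit, where Pb is the price buyers pay.
Supply in terms of Pb becomes Qs = -142 + 4.8(Pb + 58) = 136.4 + 4.8Pb. Setting this equal to demand: 525 - Pb = 136.4 + 4.8Pb, so Pb = 67.
Sellers receive Ps = 67 + 58 = 125; Q' = 525 − 1·67 = 458.
Buyers' price falls by P* − Pb = 115 − 67 = 48; sellers' price rises by Ps − P* = 125 − 115 = 10.
So consumers capture 48/58 = 24/29 of each unit of subsidy.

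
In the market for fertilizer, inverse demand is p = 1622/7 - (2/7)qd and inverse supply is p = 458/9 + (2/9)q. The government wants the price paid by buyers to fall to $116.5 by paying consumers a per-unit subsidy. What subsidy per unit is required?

Required subsidy s = $24 per unit

At a buyer price of 116.5, quantity demanded is 811 − 3.5·116.5 = 403.25.
Sellers supply 403.25 only when they receive ps = 458/9 + (2/9)·403.25 = 140.5.
s = ps − pb = 140.5 − 116.5 = 24.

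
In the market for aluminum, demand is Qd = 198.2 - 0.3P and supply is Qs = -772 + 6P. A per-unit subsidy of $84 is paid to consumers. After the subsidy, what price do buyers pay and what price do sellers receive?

Pre-subsidy: 198.2 - 0.3P = -772 + 6P gives P* = 154, Q* = 152.
With the rebate, buyers effectively pay Pb = Ps − 84, where Ps is the price sellers receive.
Demand in terms of Ps becomes Qd = 198.2 − 0.3(Ps − 84) = 223.4 - 0.3Ps. Setting this equal to supply: 223.4 - 0.3Ps = -772 + 6Ps, so Ps = 158.
Buyers pay Pb = 158 − 84 = 74; Q' = -772 + 6·158 = 176.

Buyers pay $74; sellers receive $158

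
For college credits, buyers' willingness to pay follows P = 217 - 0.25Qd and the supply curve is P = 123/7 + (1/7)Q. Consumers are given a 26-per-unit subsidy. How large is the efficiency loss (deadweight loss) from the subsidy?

Deadweight loss = 9464/11

Pre-subsidy: 217 - 0.25Q = 123/7 + (1/7)Q gives Q* = 5584/11 and P* = 991/11.
With the rebate, buyers effectively pay Pb = Ps − 26, where Ps is the price sellers receive.
On the curves, Pb = 217 - 0.25Q and Ps = 123/7 + (1/7)Q; the wedge Ps − Pb = 26 gives 123/7 + (1/7)Q − (217 - 0.25Q) = 26, so Q' = 6312/11.
Then Pb = 217 − 0.25·(6312/11) = 809/11 and Ps = 123/7 + (1/7)·(6312/11) = 1095/11.
The subsidy expands output by 6312/11 − 5584/11 = 728/11 past the efficient level; on those units the gap between marginal cost and willingness to pay runs from 0 up to 26.
DWL = ½ × 26 × 728/11 = 9464/11.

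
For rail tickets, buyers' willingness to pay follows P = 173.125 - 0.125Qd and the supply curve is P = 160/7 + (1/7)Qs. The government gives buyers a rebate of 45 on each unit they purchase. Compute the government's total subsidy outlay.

Pre-subsidy: 173.125 - 0.125Q = 160/7 + (1/7)Q gives Q* = 561 and P* = 103.
With the rebate, buyers effectively pay Pb = Ps − 45, where Ps is the price sellers receive.
On the curves, Pb = 173.125 - 0.125Q and Ps = 160/7 + (1/7)Q; the wedge Ps − Pb = 45 gives 160/7 + (1/7)Q − (173.125 - 0.125Q) = 45, so Q' = 729.
Then Pb = 173.125 − 0.125·729 = 82 and Ps = 160/7 + (1/7)·729 = 127.
Government outlay = subsidy × quantity = 45 × 729 = 32805.

Government cost = 32805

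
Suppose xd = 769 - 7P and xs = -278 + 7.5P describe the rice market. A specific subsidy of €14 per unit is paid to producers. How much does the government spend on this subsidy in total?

Government cost = 127582/29

Pre-subsidy: 769 - 7P = -278 + 7.5P gives P* = 2094/29, x* = 7643/29.
With the subsidy, sellers receive Ps = Pb + 14 for each unit, where Pb is the price buyers pay.
Supply in terms of Pb becomes xs = -278 + 7.5(Pb + 14) = -173 + 7.5Pb. Setting this equal to demand: 769 - 7Pb = -173 + 7.5Pb, so Pb = 1884/29.
Sellers receive Ps = 1884/29 + 14 = 2290/29; x' = 769 − 7·(1884/29) = 9113/29.
Government outlay = subsidy × quantity = 14 × 9113/29 = 127582/29.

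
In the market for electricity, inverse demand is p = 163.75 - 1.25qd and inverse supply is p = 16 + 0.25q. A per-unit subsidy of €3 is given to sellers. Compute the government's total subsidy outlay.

Pre-subsidy: 163.75 - 1.25q = 16 + 0.25q gives q* = 98.5 and p* = 40.625.
With the subsidy, sellers receive ps = pb + 3 for each unit, where pb is the price buyers pay.
On the curves, pb = 163.75 - 1.25q and ps = 16 + 0.25q; the wedge ps − pb = 3 gives 16 + 0.25q − (163.75 - 1.25q) = 3, so q' = 100.5.
Then pb = 163.75 − 1.25·100.5 = 38.125 and ps = 16 + 0.25·100.5 = 41.125.
Government outlay = subsidy × quantity = 3 × 100.5 = 301.5.

Government cost = €301.5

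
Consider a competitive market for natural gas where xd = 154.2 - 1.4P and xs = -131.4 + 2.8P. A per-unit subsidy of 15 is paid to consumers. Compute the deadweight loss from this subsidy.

Deadweight loss = 105

Pre-subsidy: 154.2 - 1.4P = -131.4 + 2.8P gives P* = 68, x* = 59.
With the rebate, buyers effectively pay Pb = Ps − 15, where Ps is the price sellers receive.
Demand in terms of Ps becomes xd = 154.2 − 1.4(Ps − 15) = 175.2 - 1.4Ps. Setting this equal to supply: 175.2 - 1.4Ps = -131.4 + 2.8Ps, so Ps = 73.
Buyers pay Pb = 73 − 15 = 58; x' = -131.4 + 2.8·73 = 73.
The subsidy expands output by 73 − 59 = 14 past the efficient level; on those units the gap between marginal cost and willingness to pay runs from 0 up to 15.
DWL = ½ × 15 × 14 = 105.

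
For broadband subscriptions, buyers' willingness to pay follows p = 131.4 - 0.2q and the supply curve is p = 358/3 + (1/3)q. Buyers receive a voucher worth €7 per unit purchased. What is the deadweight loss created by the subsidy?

Pre-subsidy: 131.4 - 0.2q = 358/3 + (1/3)q gives q* = 22.625 and p* = 126.875.
With the rebate, buyers effectively pay pb = ps − 7, where ps is the price sellers receive.
On the curves, pb = 131.4 - 0.2q and ps = 358/3 + (1/3)q; the wedge ps − pb = 7 gives 358/3 + (1/3)q − (131.4 - 0.2q) = 7, so q' = 35.75.
Then pb = 131.4 − 0.2·35.75 = 124.25 and ps = 358/3 + (1/3)·35.75 = 131.25.
The subsidy expands output by 35.75 − 22.625 = 13.125 past the efficient level; on those units the gap between marginal cost and willingness to pay runs from 0 up to 7.
DWL = ½ × 7 × 13.125 = 45.9375.

Deadweight loss = €45.9375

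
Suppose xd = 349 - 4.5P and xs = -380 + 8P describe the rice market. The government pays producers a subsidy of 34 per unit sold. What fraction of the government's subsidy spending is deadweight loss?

DWL / government spending = 306/1153

Pre-subsidy: 349 - 4.5P = -380 + 8P gives P* = 58.32, x* = 86.56.
With the subsidy, sellers receive Ps = Pb + 34 for each unit, where Pb is the price buyers pay.
Supply in terms of Pb becomes xs = -380 + 8(Pb + 34) = -108 + 8Pb. Setting this equal to demand: 349 - 4.5Pb = -108 + 8Pb, so Pb = 36.56.
Sellers receive Ps = 36.56 + 34 = 70.56; x' = 349 − 4.5·36.56 = 184.48.
ΔCS = ½(86.56 + 184.48)(58.32 − 36.56) = 2948.9152; ΔPS = ½(86.56 + 184.48)(70.56 − 58.32) = 1658.7648.
Government spending = 34 × 184.48 = 6272.32.
DWL = ½ × 34 × (184.48 − 86.56) = 1664.64; fraction = 1664.64 / 6272.32 = 306/1153.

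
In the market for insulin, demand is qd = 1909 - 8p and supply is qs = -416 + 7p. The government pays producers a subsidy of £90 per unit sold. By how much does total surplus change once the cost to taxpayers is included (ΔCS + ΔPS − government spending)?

Pre-subsidy: 1909 - 8p = -416 + 7p gives p* = 155, q* = 669.
With the subsidy, sellers receive ps = pb + 90 for each unit, where pb is the price buyers pay.
Supply in terms of pb becomes qs = -416 + 7(pb + 90) = 214 + 7pb. Setting this equal to demand: 1909 - 8pb = 214 + 7pb, so pb = 113.
Sellers receive ps = 113 + 90 = 203; q' = 1909 − 8·113 = 1005.
ΔCS = ½(669 + 1005)(155 − 113) = 35154; ΔPS = ½(669 + 1005)(203 − 155) = 40176.
Government spending = 90 × 1005 = 90450.
Net change = 35154 + 40176 − 90450 = -15120. The loss equals the DWL triangle ½·90·336.

Net change in total surplus = -£15120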